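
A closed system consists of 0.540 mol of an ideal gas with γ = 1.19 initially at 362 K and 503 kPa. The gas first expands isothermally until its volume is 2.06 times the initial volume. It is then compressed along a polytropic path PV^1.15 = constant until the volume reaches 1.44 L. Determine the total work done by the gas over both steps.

V₁ = nRT₁/P₁ = 0.540×8.314×362/503 = 3.23 L.
Step 1 — Isothermal: T stays 362 K; PV = const ⇒ V₂ = 6.66 L, P₂ = 244 kPa.
ΔU = 0 (ideal gas, T constant).
W = nRT ln(V₂/V₁) = 0.540×8.314×362×ln(2.06) = 1170 J.
Q = ΔU + W = 1170 J.
State after step 1: P = 244 kPa, V = 6.66 L, T = 362 K.
Step 2 — Polytropic n=1.15: T₂ = T₁(V₁/V₂)^(n−1) = 362×(4.62)^0.15 = 455 K; P₂ = P₁(V₁/V₂)^n = 1420 kPa.
W = (P₁V₁−P₂V₂)/(n−1) = (244×6.66−1420×1.44)/0.15 = -2800 J.
ΔU = nCvΔT = 0.540×43.8×(455−362) = 2210 J.
Q = ΔU + W = -589 J.
Net over both steps: W = -1620 J, Q = 586 J, ΔU = 2210 J.

-1620 J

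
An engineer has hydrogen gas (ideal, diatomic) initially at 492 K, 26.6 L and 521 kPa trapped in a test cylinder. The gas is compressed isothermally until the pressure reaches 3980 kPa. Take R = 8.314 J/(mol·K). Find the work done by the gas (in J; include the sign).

n = P₁V₁/(RT₁) = 521×26.6/(8.314×492) = 3.39 mol.
Isothermal: T stays 492 K; PV = const ⇒ V₂ = 3.48 L, P₂ = 3980 kPa.
W = nRT ln(V₂/V₁) = 3.39×8.314×492×ln(0.131) = -28200 J.

-28200 J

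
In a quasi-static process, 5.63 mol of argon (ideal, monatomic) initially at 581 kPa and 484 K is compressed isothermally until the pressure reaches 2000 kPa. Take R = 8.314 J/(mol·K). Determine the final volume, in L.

V₁ = nRT₁/P₁ = 5.63×8.314×484/581 = 39.0 L.
Isothermal: T stays 484 K; PV = const ⇒ V₂ = 11.3 L, P₂ = 2000 kPa.

11.3 L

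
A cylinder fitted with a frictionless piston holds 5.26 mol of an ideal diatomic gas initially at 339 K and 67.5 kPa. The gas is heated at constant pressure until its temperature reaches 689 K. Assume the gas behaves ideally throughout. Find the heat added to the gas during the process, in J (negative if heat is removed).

53600 J

V₁ = nRT₁/P₁ = 5.26×8.314×339/67.5 = 220 L.
Isobaric: P stays 67.5 kPa; V/T = const ⇒ T₂ = 689 K, V₂ = 446 L.
W = PΔV = 67.5×(446−220) kPa·L = 15300 J.
ΔU = nCvΔT = 5.26×20.8×(689−339) = 38300 J.
Q = ΔU + W = nCpΔT = 53600 J.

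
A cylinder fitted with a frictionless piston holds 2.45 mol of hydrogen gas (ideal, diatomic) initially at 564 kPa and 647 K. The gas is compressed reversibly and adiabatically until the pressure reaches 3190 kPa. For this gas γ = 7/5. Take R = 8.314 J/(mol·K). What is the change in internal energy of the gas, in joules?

21100 J

V₁ = nRT₁/P₁ = 2.45×8.314×647/564 = 23.4 L.
Adiabatic: T₂/T₁ = (P₂/P₁)^((γ−1)/γ) ⇒ T₂ = 647×(5.66)^0.286 = 1060 K; V₂ = 6.78 L.
For an ideal gas ΔU = nCvΔT with Cv = (5/2)R = 20.8 J/(mol·K).
ΔU = 2.45×20.8×(1060−647) = 21100 J.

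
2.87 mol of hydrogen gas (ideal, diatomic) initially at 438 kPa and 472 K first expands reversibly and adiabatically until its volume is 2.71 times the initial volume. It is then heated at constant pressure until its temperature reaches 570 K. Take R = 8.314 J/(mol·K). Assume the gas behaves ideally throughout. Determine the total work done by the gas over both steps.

15300 J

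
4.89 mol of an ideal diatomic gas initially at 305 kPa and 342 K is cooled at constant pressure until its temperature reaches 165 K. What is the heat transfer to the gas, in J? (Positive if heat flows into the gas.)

V₁ = nRT₁/P₁ = 4.89×8.314×342/305 = 45.6 L.
Isobaric: P stays 305 kPa; V/T = const ⇒ T₂ = 165 K, V₂ = 22.0 L.
W = PΔV = 305×(22.0−45.6) kPa·L = -7200 J.
ΔU = nCvΔT = 4.89×20.8×(165−342) = -18000 J.
Q = ΔU + W = nCpΔT = -25200 J.

-25200 J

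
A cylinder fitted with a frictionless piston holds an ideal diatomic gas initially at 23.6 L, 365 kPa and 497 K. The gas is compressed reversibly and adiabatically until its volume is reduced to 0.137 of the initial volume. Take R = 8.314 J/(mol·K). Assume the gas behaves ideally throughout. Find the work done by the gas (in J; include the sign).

n = P₁V₁/(RT₁) = 365×23.6/(8.314×497) = 2.08 mol.
Adiabatic: TV^(γ−1) = const ⇒ T₂ = 497×(7.30)^0.400 = 1100 K; PV^γ = const ⇒ P₂ = 5900 kPa.
ΔU = nCvΔT = 2.08×20.8×(1100−497) = 26200 J.
Q = 0 for an adiabatic process, so W = −ΔU = -26200 J.

-26200 J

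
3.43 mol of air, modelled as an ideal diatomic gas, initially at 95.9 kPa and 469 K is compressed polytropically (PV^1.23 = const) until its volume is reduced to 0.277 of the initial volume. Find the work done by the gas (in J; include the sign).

V₁ = nRT₁/P₁ = 3.43×8.314×469/95.9 = 139 L.
Polytropic n=1.23: T₂ = T₁(V₁/V₂)^(n−1) = 469×(3.61)^0.23 = 630 K; P₂ = P₁(V₁/V₂)^n = 465 kPa.
W = (P₁V₁−P₂V₂)/(n−1) = (95.9×139−465×38.6)/0.23 = -20000 J.

-20000 J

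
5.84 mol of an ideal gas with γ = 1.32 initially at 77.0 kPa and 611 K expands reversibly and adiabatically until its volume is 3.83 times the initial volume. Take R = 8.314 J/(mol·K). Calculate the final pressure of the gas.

V₁ = nRT₁/P₁ = 5.84×8.314×611/77.0 = 385 L.
Adiabatic: TV^(γ−1) = const ⇒ T₂ = 611×(0.261)^0.320 = 398 K; PV^γ = const ⇒ P₂ = 13.1 kPa.

13.1 kPa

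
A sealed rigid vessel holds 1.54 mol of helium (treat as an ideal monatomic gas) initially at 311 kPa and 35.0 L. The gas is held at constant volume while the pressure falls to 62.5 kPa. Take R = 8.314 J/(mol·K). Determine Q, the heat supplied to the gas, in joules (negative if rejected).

T₁ = P₁V₁/(nR) = 311×35.0/(1.54×8.314) = 850 K.
Isochoric: V stays 35.0 L; P/T = const ⇒ T₂ = 171 K, P₂ = 62.5 kPa.
W = 0 (no volume change).
ΔU = nCvΔT = 1.54×12.5×(171−850) = -13000 J.
Q = ΔU = -13000 J.

-13000 J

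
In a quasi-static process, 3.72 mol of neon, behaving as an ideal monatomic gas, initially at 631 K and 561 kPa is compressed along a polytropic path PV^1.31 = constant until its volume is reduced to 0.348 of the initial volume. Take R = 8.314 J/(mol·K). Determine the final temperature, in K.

V₁ = nRT₁/P₁ = 3.72×8.314×631/561 = 34.8 L.
Polytropic n=1.31: T₂ = T₁(V₁/V₂)^(n−1) = 631×(2.87)^0.31 = 875 K; P₂ = P₁(V₁/V₂)^n = 2240 kPa.

875 K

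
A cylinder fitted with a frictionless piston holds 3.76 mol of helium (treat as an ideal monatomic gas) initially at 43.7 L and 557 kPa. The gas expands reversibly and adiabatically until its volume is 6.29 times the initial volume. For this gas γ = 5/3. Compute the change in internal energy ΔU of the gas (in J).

-25800 J

T₁ = P₁V₁/(nR) = 557×43.7/(3.76×8.314) = 779 K.
Adiabatic: TV^(γ−1) = const ⇒ T₂ = 779×(0.159)^0.667 = 229 K; PV^γ = const ⇒ P₂ = 26.0 kPa.
For an ideal gas ΔU = nCvΔT with Cv = (3/2)R = 12.5 J/(mol·K).
ΔU = 3.76×12.5×(229−779) = -25800 J.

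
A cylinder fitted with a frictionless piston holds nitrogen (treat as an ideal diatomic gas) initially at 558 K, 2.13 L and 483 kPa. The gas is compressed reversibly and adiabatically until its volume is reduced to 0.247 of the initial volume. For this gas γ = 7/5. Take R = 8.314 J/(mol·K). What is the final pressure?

3420 kPa

Adiabatic: TV^(γ−1) = const ⇒ T₂ = 558×(4.05)^0.400 = 976 K; PV^γ = const ⇒ P₂ = 3420 kPa.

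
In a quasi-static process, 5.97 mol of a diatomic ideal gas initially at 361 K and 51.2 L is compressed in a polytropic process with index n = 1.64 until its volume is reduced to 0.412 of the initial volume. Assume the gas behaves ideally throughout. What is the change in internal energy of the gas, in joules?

34200 J

P₁ = nRT₁/V₁ = 5.97×8.314×361/51.2 = 350 kPa.
Polytropic n=1.64: T₂ = T₁(V₁/V₂)^(n−1) = 361×(2.43)^0.64 = 637 K; P₂ = P₁(V₁/V₂)^n = 1500 kPa.
For an ideal gas ΔU = nCvΔT with Cv = (5/2)R = 20.8 J/(mol·K).
ΔU = 5.97×20.8×(637−361) = 34200 J.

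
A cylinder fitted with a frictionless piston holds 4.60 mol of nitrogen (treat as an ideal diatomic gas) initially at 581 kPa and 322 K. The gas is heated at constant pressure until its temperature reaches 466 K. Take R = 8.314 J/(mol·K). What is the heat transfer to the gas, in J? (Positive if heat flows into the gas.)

19300 J

V₁ = nRT₁/P₁ = 4.60×8.314×322/581 = 21.2 L.
Isobaric: P stays 581 kPa; V/T = const ⇒ T₂ = 466 K, V₂ = 30.7 L.
W = PΔV = 581×(30.7−21.2) kPa·L = 5510 J.
ΔU = nCvΔT = 4.60×20.8×(466−322) = 13800 J.
Q = ΔU + W = nCpΔT = 19300 J.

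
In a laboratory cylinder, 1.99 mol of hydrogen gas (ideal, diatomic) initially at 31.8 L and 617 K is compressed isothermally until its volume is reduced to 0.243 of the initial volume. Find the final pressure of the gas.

1320 kPa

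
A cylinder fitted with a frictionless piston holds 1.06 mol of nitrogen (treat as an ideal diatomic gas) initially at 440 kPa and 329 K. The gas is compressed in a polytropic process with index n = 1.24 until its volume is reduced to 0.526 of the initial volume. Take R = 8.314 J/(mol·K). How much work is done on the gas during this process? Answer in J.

V₁ = nRT₁/P₁ = 1.06×8.314×329/440 = 6.59 L.
Polytropic n=1.24: T₂ = T₁(V₁/V₂)^(n−1) = 329×(1.90)^0.24 = 384 K; P₂ = P₁(V₁/V₂)^n = 976 kPa.
W = (P₁V₁−P₂V₂)/(n−1) = (440×6.59−976×3.47)/0.24 = -2010 J.
Work done on the gas = −W_by = 2010 J.

2010 J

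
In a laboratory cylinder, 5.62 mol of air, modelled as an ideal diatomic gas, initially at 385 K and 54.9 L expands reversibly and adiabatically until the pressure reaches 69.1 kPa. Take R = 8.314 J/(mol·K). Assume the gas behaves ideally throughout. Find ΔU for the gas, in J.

-16100 J

P₁ = nRT₁/V₁ = 5.62×8.314×385/54.9 = 328 kPa.
Adiabatic: T₂/T₁ = (P₂/P₁)^((γ−1)/γ) ⇒ T₂ = 385×(0.211)^0.286 = 247 K; V₂ = 167 L.
For an ideal gas ΔU = nCvΔT with Cv = (5/2)R = 20.8 J/(mol·K).
ΔU = 5.62×20.8×(247−385) = -16100 J.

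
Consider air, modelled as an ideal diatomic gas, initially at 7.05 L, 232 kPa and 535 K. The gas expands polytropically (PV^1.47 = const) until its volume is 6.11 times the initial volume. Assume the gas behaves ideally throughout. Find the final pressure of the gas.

16.2 kPa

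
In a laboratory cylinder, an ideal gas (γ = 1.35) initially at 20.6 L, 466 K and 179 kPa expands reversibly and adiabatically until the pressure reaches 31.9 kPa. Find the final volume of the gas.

73.9 L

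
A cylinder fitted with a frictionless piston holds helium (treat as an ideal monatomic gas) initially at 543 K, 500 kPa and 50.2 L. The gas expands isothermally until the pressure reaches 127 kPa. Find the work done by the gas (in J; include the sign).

n = P₁V₁/(RT₁) = 500×50.2/(8.314×543) = 5.56 mol.
Isothermal: T stays 543 K; PV = const ⇒ V₂ = 198 L, P₂ = 127 kPa.
W = nRT ln(V₂/V₁) = 5.56×8.314×543×ln(3.94) = 34400 J.

34400 J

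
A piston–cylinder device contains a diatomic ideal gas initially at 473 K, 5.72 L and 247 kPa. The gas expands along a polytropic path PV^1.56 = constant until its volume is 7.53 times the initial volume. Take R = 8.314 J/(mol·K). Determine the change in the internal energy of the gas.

n = P₁V₁/(RT₁) = 247×5.72/(8.314×473) = 0.359 mol.
Polytropic n=1.56: T₂ = T₁(V₁/V₂)^(n−1) = 473×(0.133)^0.56 = 153 K; P₂ = P₁(V₁/V₂)^n = 10.6 kPa.
For an ideal gas ΔU = nCvΔT with Cv = (5/2)R = 20.8 J/(mol·K).
ΔU = 0.359×20.8×(153−473) = -2390 J.

-2390 J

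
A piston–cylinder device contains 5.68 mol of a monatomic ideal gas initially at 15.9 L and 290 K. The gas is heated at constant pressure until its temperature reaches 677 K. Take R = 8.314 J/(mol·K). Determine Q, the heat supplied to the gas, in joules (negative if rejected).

P₁ = nRT₁/V₁ = 5.68×8.314×290/15.9 = 861 kPa.
Isobaric: P stays 861 kPa; V/T = const ⇒ T₂ = 677 K, V₂ = 37.1 L.
W = PΔV = 861×(37.1−15.9) kPa·L = 18300 J.
ΔU = nCvΔT = 5.68×12.5×(677−290) = 27400 J.
Q = ΔU + W = nCpΔT = 45700 J.

45700 J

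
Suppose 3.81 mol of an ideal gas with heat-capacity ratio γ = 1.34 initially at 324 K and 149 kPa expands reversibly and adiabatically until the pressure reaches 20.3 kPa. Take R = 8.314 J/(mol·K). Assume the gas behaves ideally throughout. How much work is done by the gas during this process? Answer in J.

12000 J

V₁ = nRT₁/P₁ = 3.81×8.314×324/149 = 68.9 L.
Adiabatic: T₂/T₁ = (P₂/P₁)^((γ−1)/γ) ⇒ T₂ = 324×(0.136)^0.254 = 195 K; V₂ = 305 L.
ΔU = nCvΔT = 3.81×24.5×(195−324) = -12000 J.
Q = 0 for an adiabatic process, so W = −ΔU = 12000 J.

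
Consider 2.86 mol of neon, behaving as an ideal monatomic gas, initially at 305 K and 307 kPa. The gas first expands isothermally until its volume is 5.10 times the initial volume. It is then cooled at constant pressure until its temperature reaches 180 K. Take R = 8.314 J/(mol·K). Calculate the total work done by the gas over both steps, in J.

8840 J

V₁ = nRT₁/P₁ = 2.86×8.314×305/307 = 23.6 L.
Step 1 — Isothermal: T stays 305 K; PV = const ⇒ V₂ = 120 L, P₂ = 60.2 kPa.
ΔU = 0 (ideal gas, T constant).
W = nRT ln(V₂/V₁) = 2.86×8.314×305×ln(5.10) = 11800 J.
Q = ΔU + W = 11800 J.
State after step 1: P = 60.2 kPa, V = 120 L, T = 305 K.
Step 2 — Isobaric: P stays 60.2 kPa; V/T = const ⇒ T₂ = 180 K, V₂ = 71.1 L.
W = PΔV = 60.2×(71.1−120) kPa·L = -2970 J.
ΔU = nCvΔT = 2.86×12.5×(180−305) = -4460 J.
Q = ΔU + W = nCpΔT = -7430 J.
Net over both steps: W = 8840 J, Q = 4390 J, ΔU = -4460 J.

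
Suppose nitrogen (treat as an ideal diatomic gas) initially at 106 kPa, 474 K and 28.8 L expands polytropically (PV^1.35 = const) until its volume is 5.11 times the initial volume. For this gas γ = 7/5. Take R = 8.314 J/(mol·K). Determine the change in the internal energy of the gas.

-3320 J

n = P₁V₁/(RT₁) = 106×28.8/(8.314×474) = 0.775 mol.
Polytropic n=1.35: T₂ = T₁(V₁/V₂)^(n−1) = 474×(0.196)^0.35 = 268 K; P₂ = P₁(V₁/V₂)^n = 11.7 kPa.
For an ideal gas ΔU = nCvΔT with Cv = (5/2)R = 20.8 J/(mol·K).
ΔU = 0.775×20.8×(268−474) = -3320 J.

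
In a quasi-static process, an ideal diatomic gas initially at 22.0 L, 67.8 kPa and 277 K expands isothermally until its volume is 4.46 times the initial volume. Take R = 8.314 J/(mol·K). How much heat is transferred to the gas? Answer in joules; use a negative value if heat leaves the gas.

n = P₁V₁/(RT₁) = 67.8×22.0/(8.314×277) = 0.648 mol.
Isothermal: T stays 277 K; PV = const ⇒ V₂ = 98.1 L, P₂ = 15.2 kPa.
ΔU = 0 (ideal gas, T constant).
W = nRT ln(V₂/V₁) = 0.648×8.314×277×ln(4.46) = 2230 J.
Q = ΔU + W = 2230 J.

2230 J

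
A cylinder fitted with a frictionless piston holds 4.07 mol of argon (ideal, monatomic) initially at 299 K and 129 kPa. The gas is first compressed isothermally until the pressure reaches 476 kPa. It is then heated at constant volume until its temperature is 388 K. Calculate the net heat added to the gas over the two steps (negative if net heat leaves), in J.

-8690 J

V₁ = nRT₁/P₁ = 4.07×8.314×299/129 = 78.4 L.
Step 1 — Isothermal: T stays 299 K; PV = const ⇒ V₂ = 21.3 L, P₂ = 476 kPa.
ΔU = 0 (ideal gas, T constant).
W = nRT ln(V₂/V₁) = 4.07×8.314×299×ln(0.271) = -13200 J.
Q = ΔU + W = -13200 J.
State after step 1: P = 476 kPa, V = 21.3 L, T = 299 K.
Step 2 — Isochoric: V stays 21.3 L; P/T = const ⇒ T₂ = 388 K, P₂ = 618 kPa.
W = 0 (no volume change).
ΔU = nCvΔT = 4.07×12.5×(388−299) = 4520 J.
Q = ΔU = 4520 J.
Net over both steps: W = -13200 J, Q = -8690 J, ΔU = 4520 J.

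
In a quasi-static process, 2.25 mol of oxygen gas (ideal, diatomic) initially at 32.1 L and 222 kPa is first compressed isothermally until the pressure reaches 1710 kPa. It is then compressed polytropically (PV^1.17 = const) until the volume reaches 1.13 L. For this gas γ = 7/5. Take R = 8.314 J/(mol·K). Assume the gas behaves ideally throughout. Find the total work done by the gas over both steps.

T₁ = P₁V₁/(nR) = 222×32.1/(2.25×8.314) = 381 K.
Step 1 — Isothermal: T stays 381 K; PV = const ⇒ V₂ = 4.17 L, P₂ = 1710 kPa.
ΔU = 0 (ideal gas, T constant).
W = nRT ln(V₂/V₁) = 2.25×8.314×381×ln(0.130) = -14500 J.
Q = ΔU + W = -14500 J.
State after step 1: P = 1710 kPa, V = 4.17 L, T = 381 K.
Step 2 — Polytropic n=1.17: T₂ = T₁(V₁/V₂)^(n−1) = 381×(3.69)^0.17 = 476 K; P₂ = P₁(V₁/V₂)^n = 7870 kPa.
W = (P₁V₁−P₂V₂)/(n−1) = (1710×4.17−7870×1.13)/0.17 = -10400 J.
ΔU = nCvΔT = 2.25×20.8×(476−381) = 4430 J.
Q = ΔU + W = -5990 J.
Net over both steps: W = -25000 J, Q = -20500 J, ΔU = 4430 J.

-25000 J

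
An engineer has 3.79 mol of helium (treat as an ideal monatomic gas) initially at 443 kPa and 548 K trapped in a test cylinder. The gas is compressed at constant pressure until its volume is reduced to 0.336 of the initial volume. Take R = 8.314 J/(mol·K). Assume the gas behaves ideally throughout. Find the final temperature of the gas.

184 K

V₁ = nRT₁/P₁ = 3.79×8.314×548/443 = 39.0 L.
Isobaric: P stays 443 kPa; V/T = const ⇒ T₂ = 184 K, V₂ = 13.1 L.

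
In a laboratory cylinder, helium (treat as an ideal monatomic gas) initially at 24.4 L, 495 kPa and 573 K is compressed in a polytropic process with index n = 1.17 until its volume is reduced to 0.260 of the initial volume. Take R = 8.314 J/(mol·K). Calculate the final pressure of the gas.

Polytropic n=1.17: T₂ = T₁(V₁/V₂)^(n−1) = 573×(3.85)^0.17 = 720 K; P₂ = P₁(V₁/V₂)^n = 2390 kPa.

2390 kPa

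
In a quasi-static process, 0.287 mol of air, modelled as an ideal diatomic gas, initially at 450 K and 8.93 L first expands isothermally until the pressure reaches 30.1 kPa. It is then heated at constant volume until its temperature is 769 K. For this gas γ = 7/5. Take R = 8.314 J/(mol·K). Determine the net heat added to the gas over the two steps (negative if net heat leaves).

3390 J

P₁ = nRT₁/V₁ = 0.287×8.314×450/8.93 = 120 kPa.
Step 1 — Isothermal: T stays 450 K; PV = const ⇒ V₂ = 35.7 L, P₂ = 30.1 kPa.
ΔU = 0 (ideal gas, T constant).
W = nRT ln(V₂/V₁) = 0.287×8.314×450×ln(3.99) = 1490 J.
Q = ΔU + W = 1490 J.
State after step 1: P = 30.1 kPa, V = 35.7 L, T = 450 K.
Step 2 — Isochoric: V stays 35.7 L; P/T = const ⇒ T₂ = 769 K, P₂ = 51.4 kPa.
W = 0 (no volume change).
ΔU = nCvΔT = 0.287×20.8×(769−450) = 1900 J.
Q = ΔU = 1900 J.
Net over both steps: W = 1490 J, Q = 3390 J, ΔU = 1900 J.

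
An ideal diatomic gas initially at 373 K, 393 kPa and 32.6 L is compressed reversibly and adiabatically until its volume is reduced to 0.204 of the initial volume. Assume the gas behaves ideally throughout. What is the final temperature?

Adiabatic: TV^(γ−1) = const ⇒ T₂ = 373×(4.90)^0.400 = 704 K; PV^γ = const ⇒ P₂ = 3640 kPa.

704 K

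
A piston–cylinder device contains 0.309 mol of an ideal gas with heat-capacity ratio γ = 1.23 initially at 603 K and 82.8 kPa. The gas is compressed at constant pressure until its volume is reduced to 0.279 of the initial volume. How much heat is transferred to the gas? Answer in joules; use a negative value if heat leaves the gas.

-5970 J

V₁ = nRT₁/P₁ = 0.309×8.314×603/82.8 = 18.7 L.
Isobaric: P stays 82.8 kPa; V/T = const ⇒ T₂ = 168 K, V₂ = 5.22 L.
W = PΔV = 82.8×(5.22−18.7) kPa·L = -1120 J.
ΔU = nCvΔT = 0.309×36.1×(168−603) = -4860 J.
Q = ΔU + W = nCpΔT = -5970 J.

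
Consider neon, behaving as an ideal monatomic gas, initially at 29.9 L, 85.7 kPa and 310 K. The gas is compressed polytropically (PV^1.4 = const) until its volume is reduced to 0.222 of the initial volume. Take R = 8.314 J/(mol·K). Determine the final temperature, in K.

566 K

Polytropic n=1.4: T₂ = T₁(V₁/V₂)^(n−1) = 310×(4.50)^0.40 = 566 K; P₂ = P₁(V₁/V₂)^n = 705 kPa.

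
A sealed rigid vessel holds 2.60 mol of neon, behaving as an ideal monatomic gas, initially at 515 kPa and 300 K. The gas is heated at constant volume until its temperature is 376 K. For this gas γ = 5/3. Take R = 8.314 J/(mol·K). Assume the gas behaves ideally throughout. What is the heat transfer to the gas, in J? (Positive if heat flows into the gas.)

2460 J

V₁ = nRT₁/P₁ = 2.60×8.314×300/515 = 12.6 L.
Isochoric: V stays 12.6 L; P/T = const ⇒ T₂ = 376 K, P₂ = 645 kPa.
W = 0 (no volume change).
ΔU = nCvΔT = 2.60×12.5×(376−300) = 2460 J.
Q = ΔU = 2460 J.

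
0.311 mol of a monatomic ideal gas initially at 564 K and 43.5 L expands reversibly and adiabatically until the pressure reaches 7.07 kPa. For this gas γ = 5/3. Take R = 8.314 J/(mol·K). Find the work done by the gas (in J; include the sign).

1010 J

P₁ = nRT₁/V₁ = 0.311×8.314×564/43.5 = 33.5 kPa.
Adiabatic: T₂/T₁ = (P₂/P₁)^((γ−1)/γ) ⇒ T₂ = 564×(0.211)^0.400 = 303 K; V₂ = 111 L.
ΔU = nCvΔT = 0.311×12.5×(303−564) = -1010 J.
Q = 0 for an adiabatic process, so W = −ΔU = 1010 J.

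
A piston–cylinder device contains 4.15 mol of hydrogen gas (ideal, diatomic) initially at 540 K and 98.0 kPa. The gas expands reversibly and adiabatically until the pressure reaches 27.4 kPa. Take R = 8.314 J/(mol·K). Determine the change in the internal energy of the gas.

-14200 J

V₁ = nRT₁/P₁ = 4.15×8.314×540/98.0 = 190 L.
Adiabatic: T₂/T₁ = (P₂/P₁)^((γ−1)/γ) ⇒ T₂ = 540×(0.280)^0.286 = 375 K; V₂ = 472 L.
For an ideal gas ΔU = nCvΔT with Cv = (5/2)R = 20.8 J/(mol·K).
ΔU = 4.15×20.8×(375−540) = -14200 J.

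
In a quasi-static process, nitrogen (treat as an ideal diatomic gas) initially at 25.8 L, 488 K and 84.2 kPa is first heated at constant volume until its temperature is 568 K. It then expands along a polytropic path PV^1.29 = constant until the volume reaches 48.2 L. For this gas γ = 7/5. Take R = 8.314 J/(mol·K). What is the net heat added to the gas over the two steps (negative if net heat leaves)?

1290 J

n = P₁V₁/(RT₁) = 84.2×25.8/(8.314×488) = 0.535 mol.
Step 1 — Isochoric: V stays 25.8 L; P/T = const ⇒ T₂ = 568 K, P₂ = 98.0 kPa.
W = 0 (no volume change).
ΔU = nCvΔT = 0.535×20.8×(568−488) = 890 J.
Q = ΔU = 890 J.
State after step 1: P = 98.0 kPa, V = 25.8 L, T = 568 K.
Step 2 — Polytropic n=1.29: T₂ = T₁(V₁/V₂)^(n−1) = 568×(0.535)^0.29 = 474 K; P₂ = P₁(V₁/V₂)^n = 43.8 kPa.
W = (P₁V₁−P₂V₂)/(n−1) = (98.0×25.8−43.8×48.2)/0.29 = 1450 J.
ΔU = nCvΔT = 0.535×20.8×(474−568) = -1050 J.
Q = ΔU + W = 397 J.
Net over both steps: W = 1450 J, Q = 1290 J, ΔU = -158 J.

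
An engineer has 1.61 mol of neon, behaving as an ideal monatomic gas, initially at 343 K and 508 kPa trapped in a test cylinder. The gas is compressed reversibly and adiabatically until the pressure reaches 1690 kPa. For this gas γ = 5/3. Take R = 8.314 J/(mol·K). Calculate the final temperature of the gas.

V₁ = nRT₁/P₁ = 1.61×8.314×343/508 = 9.04 L.
Adiabatic: T₂/T₁ = (P₂/P₁)^((γ−1)/γ) ⇒ T₂ = 343×(3.33)^0.400 = 555 K; V₂ = 4.39 L.

555 K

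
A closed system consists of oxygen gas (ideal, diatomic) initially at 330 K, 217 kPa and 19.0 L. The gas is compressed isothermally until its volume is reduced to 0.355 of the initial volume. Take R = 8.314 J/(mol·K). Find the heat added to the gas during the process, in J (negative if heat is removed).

-4270 J

n = P₁V₁/(RT₁) = 217×19.0/(8.314×330) = 1.50 mol.
Isothermal: T stays 330 K; PV = const ⇒ V₂ = 6.74 L, P₂ = 611 kPa.
ΔU = 0 (ideal gas, T constant).
W = nRT ln(V₂/V₁) = 1.50×8.314×330×ln(0.355) = -4270 J.
Q = ΔU + W = -4270 J.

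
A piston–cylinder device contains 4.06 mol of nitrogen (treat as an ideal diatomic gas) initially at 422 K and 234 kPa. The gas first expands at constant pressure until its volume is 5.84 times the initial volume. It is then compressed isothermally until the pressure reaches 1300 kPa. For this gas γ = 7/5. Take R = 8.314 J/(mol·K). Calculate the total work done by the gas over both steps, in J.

-73700 J

V₁ = nRT₁/P₁ = 4.06×8.314×422/234 = 60.9 L.
Step 1 — Isobaric: P stays 234 kPa; V/T = const ⇒ T₂ = 2460 K, V₂ = 356 L.
W = PΔV = 234×(356−60.9) kPa·L = 68900 J.
ΔU = nCvΔT = 4.06×20.8×(2460−422) = 172000 J.
Q = ΔU + W = nCpΔT = 241000 J.
State after step 1: P = 234 kPa, V = 356 L, T = 2460 K.
Step 2 — Isothermal: T stays 2460 K; PV = const ⇒ V₂ = 64.0 L, P₂ = 1300 kPa.
ΔU = 0 (ideal gas, T constant).
W = nRT ln(V₂/V₁) = 4.06×8.314×2460×ln(0.180) = -143000 J.
Q = ΔU + W = -143000 J.
Net over both steps: W = -73700 J, Q = 98700 J, ΔU = 172000 J.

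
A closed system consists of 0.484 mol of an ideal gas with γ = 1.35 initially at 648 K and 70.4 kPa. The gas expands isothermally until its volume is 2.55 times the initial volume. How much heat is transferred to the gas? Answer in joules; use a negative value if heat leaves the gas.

2440 J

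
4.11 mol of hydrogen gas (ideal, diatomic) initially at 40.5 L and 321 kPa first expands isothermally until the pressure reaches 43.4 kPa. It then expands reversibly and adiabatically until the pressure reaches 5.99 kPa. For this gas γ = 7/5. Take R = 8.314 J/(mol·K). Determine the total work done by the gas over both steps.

40100 J

T₁ = P₁V₁/(nR) = 321×40.5/(4.11×8.314) = 380 K.
Step 1 — Isothermal: T stays 380 K; PV = const ⇒ V₂ = 300 L, P₂ = 43.4 kPa.
ΔU = 0 (ideal gas, T constant).
W = nRT ln(V₂/V₁) = 4.11×8.314×380×ln(7.40) = 26000 J.
Q = ΔU + W = 26000 J.
State after step 1: P = 43.4 kPa, V = 300 L, T = 380 K.
Step 2 — Adiabatic: T₂/T₁ = (P₂/P₁)^((γ−1)/γ) ⇒ T₂ = 380×(0.138)^0.286 = 216 K; V₂ = 1230 L.
ΔU = nCvΔT = 4.11×20.8×(216−380) = -14000 J.
Q = 0 for an adiabatic process, so W = −ΔU = 14000 J.
Net over both steps: W = 40100 J, Q = 26000 J, ΔU = -14000 J.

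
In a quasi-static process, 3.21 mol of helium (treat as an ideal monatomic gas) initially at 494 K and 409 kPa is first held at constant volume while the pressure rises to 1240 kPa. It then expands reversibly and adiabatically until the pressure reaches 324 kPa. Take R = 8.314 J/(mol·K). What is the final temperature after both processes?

V₁ = nRT₁/P₁ = 3.21×8.314×494/409 = 32.2 L.
Step 1 — Isochoric: V stays 32.2 L; P/T = const ⇒ T₂ = 1500 K, P₂ = 1240 kPa.
W = 0 (no volume change).
ΔU = nCvΔT = 3.21×12.5×(1500−494) = 40200 J.
Q = ΔU = 40200 J.
State after step 1: P = 1240 kPa, V = 32.2 L, T = 1500 K.
Step 2 — Adiabatic: T₂/T₁ = (P₂/P₁)^((γ−1)/γ) ⇒ T₂ = 1500×(0.261)^0.400 = 876 K; V₂ = 72.1 L.
ΔU = nCvΔT = 3.21×12.5×(876−1500) = -24900 J.
Q = 0 for an adiabatic process, so W = −ΔU = 24900 J.
Net over both steps: W = 24900 J, Q = 40200 J, ΔU = 15300 J.

876 K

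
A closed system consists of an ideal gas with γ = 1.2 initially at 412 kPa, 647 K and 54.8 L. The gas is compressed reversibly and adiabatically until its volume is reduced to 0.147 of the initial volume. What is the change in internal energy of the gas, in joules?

52800 J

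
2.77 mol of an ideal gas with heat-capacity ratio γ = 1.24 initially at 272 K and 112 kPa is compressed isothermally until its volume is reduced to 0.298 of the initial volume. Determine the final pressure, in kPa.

376 kPa

V₁ = nRT₁/P₁ = 2.77×8.314×272/112 = 55.9 L.
Isothermal: T stays 272 K; PV = const ⇒ V₂ = 16.7 L, P₂ = 376 kPa.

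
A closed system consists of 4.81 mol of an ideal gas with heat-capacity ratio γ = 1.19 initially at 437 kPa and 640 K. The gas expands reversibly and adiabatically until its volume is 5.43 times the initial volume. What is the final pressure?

V₁ = nRT₁/P₁ = 4.81×8.314×640/437 = 58.6 L.
Adiabatic: TV^(γ−1) = const ⇒ T₂ = 640×(0.184)^0.190 = 464 K; PV^γ = const ⇒ P₂ = 58.4 kPa.

58.4 kPa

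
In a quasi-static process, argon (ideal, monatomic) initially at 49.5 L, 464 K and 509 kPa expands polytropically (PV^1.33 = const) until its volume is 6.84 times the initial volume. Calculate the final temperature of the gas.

Polytropic n=1.33: T₂ = T₁(V₁/V₂)^(n−1) = 464×(0.146)^0.33 = 246 K; P₂ = P₁(V₁/V₂)^n = 39.5 kPa.

246 K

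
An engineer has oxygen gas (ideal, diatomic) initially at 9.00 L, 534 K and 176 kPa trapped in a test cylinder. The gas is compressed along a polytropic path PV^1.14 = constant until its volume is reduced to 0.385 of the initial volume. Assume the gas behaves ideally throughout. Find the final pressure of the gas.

Polytropic n=1.14: T₂ = T₁(V₁/V₂)^(n−1) = 534×(2.60)^0.14 = 610 K; P₂ = P₁(V₁/V₂)^n = 523 kPa.

523 kPa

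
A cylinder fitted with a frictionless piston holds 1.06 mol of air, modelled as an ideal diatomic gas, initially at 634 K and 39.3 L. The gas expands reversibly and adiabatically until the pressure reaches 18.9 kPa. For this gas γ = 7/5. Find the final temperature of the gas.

P₁ = nRT₁/V₁ = 1.06×8.314×634/39.3 = 142 kPa.
Adiabatic: T₂/T₁ = (P₂/P₁)^((γ−1)/γ) ⇒ T₂ = 634×(0.133)^0.286 = 356 K; V₂ = 166 L.

356 K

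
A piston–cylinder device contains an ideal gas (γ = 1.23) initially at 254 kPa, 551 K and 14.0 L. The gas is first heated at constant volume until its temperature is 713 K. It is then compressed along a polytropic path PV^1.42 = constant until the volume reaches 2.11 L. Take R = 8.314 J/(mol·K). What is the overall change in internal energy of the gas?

n = P₁V₁/(RT₁) = 254×14.0/(8.314×551) = 0.776 mol.
Step 1 — Isochoric: V stays 14.0 L; P/T = const ⇒ T₂ = 713 K, P₂ = 329 kPa.
W = 0 (no volume change).
ΔU = nCvΔT = 0.776×36.1×(713−551) = 4550 J.
Q = ΔU = 4550 J.
State after step 1: P = 329 kPa, V = 14.0 L, T = 713 K.
Step 2 — Polytropic n=1.42: T₂ = T₁(V₁/V₂)^(n−1) = 713×(6.64)^0.42 = 1580 K; P₂ = P₁(V₁/V₂)^n = 4830 kPa.
W = (P₁V₁−P₂V₂)/(n−1) = (329×14.0−4830×2.11)/0.42 = -13300 J.
ΔU = nCvΔT = 0.776×36.1×(1580−713) = 24300 J.
Q = ΔU + W = 11000 J.
Net over both steps: W = -13300 J, Q = 15500 J, ΔU = 28800 J.

28800 J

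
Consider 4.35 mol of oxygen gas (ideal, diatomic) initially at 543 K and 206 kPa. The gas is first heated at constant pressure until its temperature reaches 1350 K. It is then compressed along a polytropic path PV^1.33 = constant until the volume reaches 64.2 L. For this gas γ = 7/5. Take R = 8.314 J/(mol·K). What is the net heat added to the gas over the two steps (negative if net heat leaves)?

88200 J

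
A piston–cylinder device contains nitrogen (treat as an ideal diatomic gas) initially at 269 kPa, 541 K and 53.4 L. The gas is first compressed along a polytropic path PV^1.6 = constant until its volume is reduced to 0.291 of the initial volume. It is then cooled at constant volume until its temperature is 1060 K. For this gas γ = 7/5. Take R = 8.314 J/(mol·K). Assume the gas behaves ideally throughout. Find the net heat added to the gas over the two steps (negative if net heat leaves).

n = P₁V₁/(RT₁) = 269×53.4/(8.314×541) = 3.19 mol.
Step 1 — Polytropic n=1.6: T₂ = T₁(V₁/V₂)^(n−1) = 541×(3.44)^0.60 = 1130 K; P₂ = P₁(V₁/V₂)^n = 1940 kPa.
W = (P₁V₁−P₂V₂)/(n−1) = (269×53.4−1940×15.5)/0.60 = -26300 J.
ΔU = nCvΔT = 3.19×20.8×(1130−541) = 39400 J.
Q = ΔU + W = 13100 J.
State after step 1: P = 1940 kPa, V = 15.5 L, T = 1130 K.
Step 2 — Isochoric: V stays 15.5 L; P/T = const ⇒ T₂ = 1060 K, P₂ = 1810 kPa.
W = 0 (no volume change).
ΔU = nCvΔT = 3.19×20.8×(1060−1130) = -4960 J.
Q = ΔU = -4960 J.
Net over both steps: W = -26300 J, Q = 8180 J, ΔU = 34500 J.

8180 J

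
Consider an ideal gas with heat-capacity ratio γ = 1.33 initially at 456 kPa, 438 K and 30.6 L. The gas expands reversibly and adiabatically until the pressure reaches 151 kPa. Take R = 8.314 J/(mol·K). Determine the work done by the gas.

n = P₁V₁/(RT₁) = 456×30.6/(8.314×438) = 3.83 mol.
Adiabatic: T₂/T₁ = (P₂/P₁)^((γ−1)/γ) ⇒ T₂ = 438×(0.331)^0.248 = 333 K; V₂ = 70.2 L.
ΔU = nCvΔT = 3.83×25.2×(333−438) = -10100 J.
Q = 0 for an adiabatic process, so W = −ΔU = 10100 J.

10100 J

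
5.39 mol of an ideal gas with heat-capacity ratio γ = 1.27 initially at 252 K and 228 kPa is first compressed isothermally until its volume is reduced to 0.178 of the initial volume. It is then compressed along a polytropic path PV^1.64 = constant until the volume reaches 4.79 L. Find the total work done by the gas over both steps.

-27900 J

V₁ = nRT₁/P₁ = 5.39×8.314×252/228 = 49.5 L.
Step 1 — Isothermal: T stays 252 K; PV = const ⇒ V₂ = 8.82 L, P₂ = 1280 kPa.
ΔU = 0 (ideal gas, T constant).
W = nRT ln(V₂/V₁) = 5.39×8.314×252×ln(0.178) = -19500 J.
Q = ΔU + W = -19500 J.
State after step 1: P = 1280 kPa, V = 8.82 L, T = 252 K.
Step 2 — Polytropic n=1.64: T₂ = T₁(V₁/V₂)^(n−1) = 252×(1.84)^0.64 = 372 K; P₂ = P₁(V₁/V₂)^n = 3480 kPa.
W = (P₁V₁−P₂V₂)/(n−1) = (1280×8.82−3480×4.79)/0.64 = -8430 J.
ΔU = nCvΔT = 5.39×30.8×(372−252) = 20000 J.
Q = ΔU + W = 11500 J.
Net over both steps: W = -27900 J, Q = -7940 J, ΔU = 20000 J.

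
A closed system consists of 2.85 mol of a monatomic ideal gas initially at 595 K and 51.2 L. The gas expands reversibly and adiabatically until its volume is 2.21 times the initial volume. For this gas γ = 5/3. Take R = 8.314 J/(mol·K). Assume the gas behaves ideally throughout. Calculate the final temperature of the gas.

P₁ = nRT₁/V₁ = 2.85×8.314×595/51.2 = 275 kPa.
Adiabatic: TV^(γ−1) = const ⇒ T₂ = 595×(0.452)^0.667 = 351 K; PV^γ = const ⇒ P₂ = 73.4 kPa.

351 K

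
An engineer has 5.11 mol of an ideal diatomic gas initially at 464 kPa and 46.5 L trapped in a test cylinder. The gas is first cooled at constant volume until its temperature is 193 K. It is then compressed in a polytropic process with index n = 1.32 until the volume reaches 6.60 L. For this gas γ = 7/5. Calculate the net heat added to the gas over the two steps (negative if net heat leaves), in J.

-37900 J

T₁ = P₁V₁/(nR) = 464×46.5/(5.11×8.314) = 508 K.
Step 1 — Isochoric: V stays 46.5 L; P/T = const ⇒ T₂ = 193 K, P₂ = 176 kPa.
W = 0 (no volume change).
ΔU = nCvΔT = 5.11×20.8×(193−508) = -33400 J.
Q = ΔU = -33400 J.
State after step 1: P = 176 kPa, V = 46.5 L, T = 193 K.
Step 2 — Polytropic n=1.32: T₂ = T₁(V₁/V₂)^(n−1) = 193×(7.05)^0.32 = 360 K; P₂ = P₁(V₁/V₂)^n = 2320 kPa.
W = (P₁V₁−P₂V₂)/(n−1) = (176×46.5−2320×6.60)/0.32 = -22200 J.
ΔU = nCvΔT = 5.11×20.8×(360−193) = 17800 J.
Q = ΔU + W = -4450 J.
Net over both steps: W = -22200 J, Q = -37900 J, ΔU = -15700 J.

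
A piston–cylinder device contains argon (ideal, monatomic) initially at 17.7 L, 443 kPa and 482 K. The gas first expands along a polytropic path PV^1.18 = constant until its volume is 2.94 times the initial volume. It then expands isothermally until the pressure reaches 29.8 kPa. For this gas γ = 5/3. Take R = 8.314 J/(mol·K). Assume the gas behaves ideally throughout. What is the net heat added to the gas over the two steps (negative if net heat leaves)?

n = P₁V₁/(RT₁) = 443×17.7/(8.314×482) = 1.96 mol.
Step 1 — Polytropic n=1.18: T₂ = T₁(V₁/V₂)^(n−1) = 482×(0.340)^0.18 = 397 K; P₂ = P₁(V₁/V₂)^n = 124 kPa.
W = (P₁V₁−P₂V₂)/(n−1) = (443×17.7−124×52.0)/0.18 = 7690 J.
ΔU = nCvΔT = 1.96×12.5×(397−482) = -2080 J.
Q = ΔU + W = 5610 J.
State after step 1: P = 124 kPa, V = 52.0 L, T = 397 K.
Step 2 — Isothermal: T stays 397 K; PV = const ⇒ V₂ = 217 L, P₂ = 29.8 kPa.
ΔU = 0 (ideal gas, T constant).
W = nRT ln(V₂/V₁) = 1.96×8.314×397×ln(4.16) = 9210 J.
Q = ΔU + W = 9210 J.
Net over both steps: W = 16900 J, Q = 14800 J, ΔU = -2080 J.

14800 J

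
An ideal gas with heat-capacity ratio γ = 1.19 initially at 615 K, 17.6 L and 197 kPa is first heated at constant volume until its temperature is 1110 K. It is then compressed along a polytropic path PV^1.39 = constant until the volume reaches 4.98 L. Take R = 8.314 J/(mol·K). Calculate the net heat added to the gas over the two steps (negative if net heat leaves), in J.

n = P₁V₁/(RT₁) = 197×17.6/(8.314×615) = 0.678 mol.
Step 1 — Isochoric: V stays 17.6 L; P/T = const ⇒ T₂ = 1110 K, P₂ = 356 kPa.
W = 0 (no volume change).
ΔU = nCvΔT = 0.678×43.8×(1110−615) = 14700 J.
Q = ΔU = 14700 J.
State after step 1: P = 356 kPa, V = 17.6 L, T = 1110 K.
Step 2 — Polytropic n=1.39: T₂ = T₁(V₁/V₂)^(n−1) = 1110×(3.53)^0.39 = 1820 K; P₂ = P₁(V₁/V₂)^n = 2060 kPa.
W = (P₁V₁−P₂V₂)/(n−1) = (356×17.6−2060×4.98)/0.39 = -10200 J.
ΔU = nCvΔT = 0.678×43.8×(1820−1110) = 21000 J.
Q = ΔU + W = 10700 J.
Net over both steps: W = -10200 J, Q = 25400 J, ΔU = 35600 J.

25400 J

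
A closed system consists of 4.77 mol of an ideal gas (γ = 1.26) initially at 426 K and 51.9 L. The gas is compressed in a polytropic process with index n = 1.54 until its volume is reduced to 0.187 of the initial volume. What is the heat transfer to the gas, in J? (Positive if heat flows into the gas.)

P₁ = nRT₁/V₁ = 4.77×8.314×426/51.9 = 326 kPa.
Polytropic n=1.54: T₂ = T₁(V₁/V₂)^(n−1) = 426×(5.35)^0.54 = 1050 K; P₂ = P₁(V₁/V₂)^n = 4300 kPa.
W = (P₁V₁−P₂V₂)/(n−1) = (326×51.9−4300×9.71)/0.54 = -46100 J.
ΔU = nCvΔT = 4.77×32.0×(1050−426) = 95700 J.
Q = ΔU + W = 49600 J.

49600 J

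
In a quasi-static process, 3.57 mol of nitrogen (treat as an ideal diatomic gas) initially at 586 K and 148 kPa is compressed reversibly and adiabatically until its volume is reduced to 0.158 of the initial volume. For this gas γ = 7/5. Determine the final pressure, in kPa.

1960 kPa

V₁ = nRT₁/P₁ = 3.57×8.314×586/148 = 118 L.
Adiabatic: TV^(γ−1) = const ⇒ T₂ = 586×(6.33)^0.400 = 1230 K; PV^γ = const ⇒ P₂ = 1960 kPa.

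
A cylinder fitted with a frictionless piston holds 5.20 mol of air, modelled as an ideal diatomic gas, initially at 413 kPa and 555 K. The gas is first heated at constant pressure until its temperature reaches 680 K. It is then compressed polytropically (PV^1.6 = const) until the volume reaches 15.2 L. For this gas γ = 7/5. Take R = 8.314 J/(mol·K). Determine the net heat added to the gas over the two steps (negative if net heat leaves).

V₁ = nRT₁/P₁ = 5.20×8.314×555/413 = 58.1 L.
Step 1 — Isobaric: P stays 413 kPa; V/T = const ⇒ T₂ = 680 K, V₂ = 71.2 L.
W = PΔV = 413×(71.2−58.1) kPa·L = 5400 J.
ΔU = nCvΔT = 5.20×20.8×(680−555) = 13500 J.
Q = ΔU + W = nCpΔT = 18900 J.
State after step 1: P = 413 kPa, V = 71.2 L, T = 680 K.
Step 2 — Polytropic n=1.6: T₂ = T₁(V₁/V₂)^(n−1) = 680×(4.68)^0.60 = 1720 K; P₂ = P₁(V₁/V₂)^n = 4880 kPa.
W = (P₁V₁−P₂V₂)/(n−1) = (413×71.2−4880×15.2)/0.60 = -74700 J.
ΔU = nCvΔT = 5.20×20.8×(1720−680) = 112000 J.
Q = ΔU + W = 37400 J.
Net over both steps: W = -69300 J, Q = 56300 J, ΔU = 126000 J.

56300 J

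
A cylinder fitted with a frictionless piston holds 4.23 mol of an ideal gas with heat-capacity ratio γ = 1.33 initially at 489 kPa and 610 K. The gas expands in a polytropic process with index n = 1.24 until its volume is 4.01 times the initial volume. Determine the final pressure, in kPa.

87.4 kPa

V₁ = nRT₁/P₁ = 4.23×8.314×610/489 = 43.9 L.
Polytropic n=1.24: T₂ = T₁(V₁/V₂)^(n−1) = 610×(0.249)^0.24 = 437 K; P₂ = P₁(V₁/V₂)^n = 87.4 kPa.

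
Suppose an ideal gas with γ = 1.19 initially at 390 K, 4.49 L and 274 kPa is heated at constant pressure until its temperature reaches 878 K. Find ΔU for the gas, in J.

8100 J

n = P₁V₁/(RT₁) = 274×4.49/(8.314×390) = 0.379 mol.
Isobaric: P stays 274 kPa; V/T = const ⇒ T₂ = 878 K, V₂ = 10.1 L.
For an ideal gas ΔU = nCvΔT with Cv = R/(γ−1) = 43.8 J/(mol·K).
ΔU = 0.379×43.8×(878−390) = 8100 J.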